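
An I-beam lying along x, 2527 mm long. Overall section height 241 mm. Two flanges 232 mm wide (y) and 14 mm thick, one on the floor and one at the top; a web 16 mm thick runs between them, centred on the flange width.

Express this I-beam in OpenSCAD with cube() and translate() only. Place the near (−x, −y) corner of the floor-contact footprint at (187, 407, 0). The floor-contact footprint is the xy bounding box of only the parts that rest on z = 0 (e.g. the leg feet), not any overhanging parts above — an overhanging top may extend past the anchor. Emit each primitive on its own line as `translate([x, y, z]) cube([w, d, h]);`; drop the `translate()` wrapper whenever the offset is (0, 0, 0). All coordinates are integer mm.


translate([187, 407, 0]) cube([2527, 232, 14]);
translate([187, 515, 14]) cube([2527, 16, 213]);
translate([187, 407, 227]) cube([2527, 232, 14]);


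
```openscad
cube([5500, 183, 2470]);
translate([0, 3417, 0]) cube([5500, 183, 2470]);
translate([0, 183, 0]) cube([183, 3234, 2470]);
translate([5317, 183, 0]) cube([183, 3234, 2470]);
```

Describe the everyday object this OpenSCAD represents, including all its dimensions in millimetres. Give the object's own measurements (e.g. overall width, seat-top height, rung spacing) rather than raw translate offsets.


The wall frame of a small rectangular building: four walls, each 2470 mm tall and 183 mm thick, enclosing a footprint 5500 mm (x) by 3600 mm (y) outside-to-outside, with no floor or roof. The front and back walls (the −y and +y sides) span the full width; the two side walls fit between them.


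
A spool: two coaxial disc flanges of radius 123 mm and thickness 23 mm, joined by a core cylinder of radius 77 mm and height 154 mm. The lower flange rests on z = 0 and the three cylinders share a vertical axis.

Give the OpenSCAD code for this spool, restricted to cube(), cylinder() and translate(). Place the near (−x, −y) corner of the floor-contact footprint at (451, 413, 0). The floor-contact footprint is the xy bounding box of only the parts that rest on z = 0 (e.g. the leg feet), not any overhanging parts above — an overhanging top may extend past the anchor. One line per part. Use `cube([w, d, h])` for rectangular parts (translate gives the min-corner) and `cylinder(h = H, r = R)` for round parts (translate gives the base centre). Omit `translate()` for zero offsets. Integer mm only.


translate([574, 536, 0]) cylinder(h = 23, r = 123);
translate([574, 536, 23]) cylinder(h = 154, r = 77);
translate([574, 536, 177]) cylinder(h = 23, r = 123);


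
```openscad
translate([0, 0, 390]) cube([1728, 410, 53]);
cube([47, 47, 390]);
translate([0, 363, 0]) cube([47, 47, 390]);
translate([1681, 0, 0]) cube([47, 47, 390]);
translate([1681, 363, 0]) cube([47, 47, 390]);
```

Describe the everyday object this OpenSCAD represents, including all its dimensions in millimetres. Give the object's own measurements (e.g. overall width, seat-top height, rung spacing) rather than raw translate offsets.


A bench: a 1728×410 mm seat slab, 53 mm thick, top at z = 443 mm, on four 47×47 mm square legs flush with the seat corners and standing on z = 0.


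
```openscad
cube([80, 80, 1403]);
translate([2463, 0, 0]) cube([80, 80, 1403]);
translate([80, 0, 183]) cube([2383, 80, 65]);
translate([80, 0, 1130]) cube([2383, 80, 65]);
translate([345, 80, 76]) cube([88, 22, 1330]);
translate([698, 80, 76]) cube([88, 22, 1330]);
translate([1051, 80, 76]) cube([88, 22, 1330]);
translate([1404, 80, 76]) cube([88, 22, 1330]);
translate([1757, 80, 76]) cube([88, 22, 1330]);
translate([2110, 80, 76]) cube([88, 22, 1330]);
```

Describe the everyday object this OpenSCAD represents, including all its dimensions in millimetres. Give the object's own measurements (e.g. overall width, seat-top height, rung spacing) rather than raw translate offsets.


A fence section. Two 80×80 mm posts, 1403 mm tall, stand on the floor with a clear span of 2383 mm between their inner faces. Two horizontal rails of 80×65 mm section span the gap between the posts with their undersides at z = 183 mm and z = 1130 mm, flush with the posts' −y face. 6 pickets, each 88 mm wide, 22 mm thick and 1330 mm tall, are fixed to the +y face of the rails with their bottoms at z = 76 mm, spaced across the span with a 265 mm gap after the −x post and between neighbouring pickets and before the +x post.


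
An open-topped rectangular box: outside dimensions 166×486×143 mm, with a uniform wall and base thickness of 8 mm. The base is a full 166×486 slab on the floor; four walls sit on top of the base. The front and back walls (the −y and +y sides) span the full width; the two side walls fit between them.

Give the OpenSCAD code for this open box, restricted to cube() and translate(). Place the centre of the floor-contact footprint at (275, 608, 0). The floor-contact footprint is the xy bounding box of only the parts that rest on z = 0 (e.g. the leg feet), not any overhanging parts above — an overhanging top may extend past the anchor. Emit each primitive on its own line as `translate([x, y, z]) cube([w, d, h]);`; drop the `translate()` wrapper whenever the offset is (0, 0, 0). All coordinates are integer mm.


translate([192, 365, 0]) cube([166, 486, 8]);
translate([192, 365, 8]) cube([166, 8, 135]);
translate([192, 843, 8]) cube([166, 8, 135]);
translate([192, 373, 8]) cube([8, 470, 135]);
translate([350, 373, 8]) cube([8, 470, 135]);


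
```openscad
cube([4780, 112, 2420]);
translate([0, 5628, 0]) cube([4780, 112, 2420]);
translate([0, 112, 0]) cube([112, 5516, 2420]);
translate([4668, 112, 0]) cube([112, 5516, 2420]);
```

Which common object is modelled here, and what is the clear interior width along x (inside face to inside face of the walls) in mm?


A house (or room) frame. The interior width is 4556 mm.

Four 2420 mm walls enclosing a rectangle with no floor or roof — a room or house frame. Outside width is 4780 mm and wall thickness is 112 mm, so the interior width is 4780 − 2 × 112 = 4556 mm.


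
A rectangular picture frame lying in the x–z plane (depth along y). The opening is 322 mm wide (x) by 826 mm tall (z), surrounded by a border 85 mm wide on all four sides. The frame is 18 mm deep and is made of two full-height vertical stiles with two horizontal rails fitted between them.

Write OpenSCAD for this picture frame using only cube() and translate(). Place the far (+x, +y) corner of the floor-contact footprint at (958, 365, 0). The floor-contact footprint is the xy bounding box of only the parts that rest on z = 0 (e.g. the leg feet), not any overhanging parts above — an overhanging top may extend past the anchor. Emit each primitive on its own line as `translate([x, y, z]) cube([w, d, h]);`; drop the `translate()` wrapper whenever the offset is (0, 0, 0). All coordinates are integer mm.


translate([466, 347, 0]) cube([85, 18, 996]);
translate([873, 347, 0]) cube([85, 18, 996]);
translate([551, 347, 0]) cube([322, 18, 85]);
translate([551, 347, 911]) cube([322, 18, 85]);


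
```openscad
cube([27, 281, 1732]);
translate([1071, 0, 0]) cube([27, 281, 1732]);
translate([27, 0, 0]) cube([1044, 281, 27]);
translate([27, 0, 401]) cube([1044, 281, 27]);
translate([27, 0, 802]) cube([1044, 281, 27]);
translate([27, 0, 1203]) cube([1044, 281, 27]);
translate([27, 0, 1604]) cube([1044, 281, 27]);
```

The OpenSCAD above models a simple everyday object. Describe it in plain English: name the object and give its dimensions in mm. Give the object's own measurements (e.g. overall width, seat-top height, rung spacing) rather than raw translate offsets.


An open bookshelf. Two side panels, each 27 mm thick, 281 mm deep and 1732 mm tall, stand 1098 mm apart (outside-to-outside). Between them sit 5 shelves, each 27 mm thick and 281 mm deep, spanning the full gap between the sides. The bottom shelf rests on the floor (its underside at z = 0) and the clear gap between one shelf's top and the next shelf's underside is 374 mm.


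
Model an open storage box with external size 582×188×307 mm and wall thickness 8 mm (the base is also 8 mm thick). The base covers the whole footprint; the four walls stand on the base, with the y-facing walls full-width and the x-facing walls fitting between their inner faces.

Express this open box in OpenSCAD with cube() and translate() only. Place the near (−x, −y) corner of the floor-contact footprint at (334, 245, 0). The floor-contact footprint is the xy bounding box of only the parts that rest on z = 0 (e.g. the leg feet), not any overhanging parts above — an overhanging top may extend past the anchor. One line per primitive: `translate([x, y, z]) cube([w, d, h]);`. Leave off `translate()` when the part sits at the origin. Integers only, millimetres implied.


translate([334, 245, 0]) cube([582, 188, 8]);
translate([334, 245, 8]) cube([582, 8, 299]);
translate([334, 425, 8]) cube([582, 8, 299]);
translate([334, 253, 8]) cube([8, 172, 299]);
translate([908, 253, 8]) cube([8, 172, 299]);


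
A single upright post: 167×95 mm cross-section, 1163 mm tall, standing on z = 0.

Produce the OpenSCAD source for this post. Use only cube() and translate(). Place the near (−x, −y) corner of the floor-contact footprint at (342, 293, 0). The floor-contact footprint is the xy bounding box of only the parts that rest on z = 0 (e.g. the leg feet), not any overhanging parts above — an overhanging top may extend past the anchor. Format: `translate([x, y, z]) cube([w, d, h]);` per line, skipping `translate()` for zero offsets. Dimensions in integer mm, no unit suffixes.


translate([342, 293, 0]) cube([167, 95, 1163]);


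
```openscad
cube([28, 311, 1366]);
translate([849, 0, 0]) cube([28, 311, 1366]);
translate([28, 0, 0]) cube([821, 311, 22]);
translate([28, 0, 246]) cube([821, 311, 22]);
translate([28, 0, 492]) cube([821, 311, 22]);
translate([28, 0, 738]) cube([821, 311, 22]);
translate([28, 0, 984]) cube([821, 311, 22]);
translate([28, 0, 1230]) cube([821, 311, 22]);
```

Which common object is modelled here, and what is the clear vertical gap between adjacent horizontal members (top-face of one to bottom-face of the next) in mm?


A bookshelf. The clear shelf gap is 224 mm.

Two tall side panels with 6 horizontal boards between them — a bookshelf. The first two shelf undersides are at z = 0 and z = 246; with shelf thickness 22, the clear gap is 246 − 0 − 22 = 224 mm.


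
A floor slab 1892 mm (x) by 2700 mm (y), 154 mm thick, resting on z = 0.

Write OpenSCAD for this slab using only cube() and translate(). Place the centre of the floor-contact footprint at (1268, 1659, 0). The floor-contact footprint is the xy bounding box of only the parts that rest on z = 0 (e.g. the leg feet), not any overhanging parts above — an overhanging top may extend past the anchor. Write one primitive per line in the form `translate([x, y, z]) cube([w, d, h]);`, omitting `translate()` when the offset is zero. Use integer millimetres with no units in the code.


translate([322, 309, 0]) cube([1892, 2700, 154]);


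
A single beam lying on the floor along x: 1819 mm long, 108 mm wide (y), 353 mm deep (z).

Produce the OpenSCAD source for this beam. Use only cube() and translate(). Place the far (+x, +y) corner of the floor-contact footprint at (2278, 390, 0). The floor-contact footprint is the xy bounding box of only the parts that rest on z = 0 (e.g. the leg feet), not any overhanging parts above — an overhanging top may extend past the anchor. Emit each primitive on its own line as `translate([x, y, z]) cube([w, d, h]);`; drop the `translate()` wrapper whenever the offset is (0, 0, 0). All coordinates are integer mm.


translate([459, 282, 0]) cube([1819, 108, 353]);


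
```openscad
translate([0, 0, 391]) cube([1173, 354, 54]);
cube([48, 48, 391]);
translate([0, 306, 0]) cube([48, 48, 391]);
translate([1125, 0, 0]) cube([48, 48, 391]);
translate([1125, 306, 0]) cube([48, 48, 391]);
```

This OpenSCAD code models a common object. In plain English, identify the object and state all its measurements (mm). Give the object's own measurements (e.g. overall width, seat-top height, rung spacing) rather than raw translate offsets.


A long wooden bench with a 1173 mm (x) × 354 mm (y) seat, 54 mm thick, its top surface 445 mm above the floor. Four 48 mm square legs at the seat corners, flush with the edges, run from z = 0 to the seat underside.


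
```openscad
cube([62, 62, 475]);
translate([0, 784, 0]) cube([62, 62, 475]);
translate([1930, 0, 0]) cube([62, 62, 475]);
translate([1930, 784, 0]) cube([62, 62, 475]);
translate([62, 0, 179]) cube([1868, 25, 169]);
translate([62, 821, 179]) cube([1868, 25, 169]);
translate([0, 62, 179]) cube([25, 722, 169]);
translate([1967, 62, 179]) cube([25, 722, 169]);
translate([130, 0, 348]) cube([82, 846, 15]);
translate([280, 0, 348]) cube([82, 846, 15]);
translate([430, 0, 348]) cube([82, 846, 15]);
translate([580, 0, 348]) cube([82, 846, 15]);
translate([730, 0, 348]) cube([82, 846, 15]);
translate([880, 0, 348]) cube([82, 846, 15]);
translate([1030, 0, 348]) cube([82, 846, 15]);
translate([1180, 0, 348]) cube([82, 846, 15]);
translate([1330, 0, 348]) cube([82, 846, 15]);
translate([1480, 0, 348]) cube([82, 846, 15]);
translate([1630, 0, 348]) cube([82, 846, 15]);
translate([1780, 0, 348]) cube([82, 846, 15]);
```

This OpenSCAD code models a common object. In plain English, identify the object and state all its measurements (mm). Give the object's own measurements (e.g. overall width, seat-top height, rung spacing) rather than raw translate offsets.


A bed frame 1992 mm long (x) by 846 mm wide (y). Four 62×62 mm corner posts, 475 mm tall, at the corners of the footprint. Four rails of 25 mm thickness and 169 mm height run between adjacent posts with their undersides at z = 179 mm, their outer faces flush with the outside of the frame (the two x-running rails run between the posts' inner faces; the two y-running rails run between the posts' inner faces). 12 slats, each 82 mm wide (x) and 15 mm thick, lie across the top of the two x-running rails, running the full 846 mm width of the frame in y; along x they sit between the end posts with a 68 mm gap after the −x posts and between neighbouring slats and before the +x posts.


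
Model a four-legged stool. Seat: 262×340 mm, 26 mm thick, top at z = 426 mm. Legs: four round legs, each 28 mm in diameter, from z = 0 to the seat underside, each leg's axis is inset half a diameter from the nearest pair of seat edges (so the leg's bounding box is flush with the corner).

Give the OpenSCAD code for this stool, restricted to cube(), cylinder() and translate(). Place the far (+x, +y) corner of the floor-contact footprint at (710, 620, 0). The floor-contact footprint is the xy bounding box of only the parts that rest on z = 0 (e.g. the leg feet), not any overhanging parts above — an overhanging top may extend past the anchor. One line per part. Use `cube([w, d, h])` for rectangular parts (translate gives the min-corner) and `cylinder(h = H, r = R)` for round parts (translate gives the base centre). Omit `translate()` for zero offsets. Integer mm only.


translate([448, 280, 400]) cube([262, 340, 26]);
translate([462, 294, 0]) cylinder(h = 400, r = 14);
translate([696, 294, 0]) cylinder(h = 400, r = 14);
translate([462, 606, 0]) cylinder(h = 400, r = 14);
translate([696, 606, 0]) cylinder(h = 400, r = 14);


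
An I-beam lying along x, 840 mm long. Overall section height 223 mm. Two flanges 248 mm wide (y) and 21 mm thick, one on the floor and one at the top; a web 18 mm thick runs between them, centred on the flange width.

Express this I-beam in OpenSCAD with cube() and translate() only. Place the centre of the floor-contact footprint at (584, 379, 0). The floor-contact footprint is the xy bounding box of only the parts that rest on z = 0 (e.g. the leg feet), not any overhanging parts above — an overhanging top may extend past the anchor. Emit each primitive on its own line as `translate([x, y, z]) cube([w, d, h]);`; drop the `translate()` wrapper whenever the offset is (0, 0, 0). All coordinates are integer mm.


translate([164, 255, 0]) cube([840, 248, 21]);
translate([164, 370, 21]) cube([840, 18, 181]);
translate([164, 255, 202]) cube([840, 248, 21]);


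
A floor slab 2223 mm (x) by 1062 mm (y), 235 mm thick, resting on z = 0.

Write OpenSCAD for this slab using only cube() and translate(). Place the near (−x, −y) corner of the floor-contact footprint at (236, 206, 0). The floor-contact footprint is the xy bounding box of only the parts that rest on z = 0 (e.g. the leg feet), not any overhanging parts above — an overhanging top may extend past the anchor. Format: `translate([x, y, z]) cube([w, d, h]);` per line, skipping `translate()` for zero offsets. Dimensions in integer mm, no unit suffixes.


translate([236, 206, 0]) cube([2223, 1062, 235]);


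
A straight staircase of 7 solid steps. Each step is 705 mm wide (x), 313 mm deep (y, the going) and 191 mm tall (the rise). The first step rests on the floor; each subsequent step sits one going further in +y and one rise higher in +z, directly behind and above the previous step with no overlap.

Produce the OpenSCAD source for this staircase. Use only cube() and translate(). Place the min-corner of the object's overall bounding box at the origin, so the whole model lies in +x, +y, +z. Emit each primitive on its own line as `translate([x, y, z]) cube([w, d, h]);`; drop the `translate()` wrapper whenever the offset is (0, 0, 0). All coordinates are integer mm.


cube([705, 313, 191]);
translate([0, 313, 191]) cube([705, 313, 191]);
translate([0, 626, 382]) cube([705, 313, 191]);
translate([0, 939, 573]) cube([705, 313, 191]);
translate([0, 1252, 764]) cube([705, 313, 191]);
translate([0, 1565, 955]) cube([705, 313, 191]);
translate([0, 1878, 1146]) cube([705, 313, 191]);


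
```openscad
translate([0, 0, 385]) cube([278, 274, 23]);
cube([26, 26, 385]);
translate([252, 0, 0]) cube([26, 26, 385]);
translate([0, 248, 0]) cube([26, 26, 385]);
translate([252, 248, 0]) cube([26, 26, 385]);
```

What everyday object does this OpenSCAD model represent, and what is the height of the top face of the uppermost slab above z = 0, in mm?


A stool. The seat height is 408 mm.

A 278×274×23 slab at z = 385 on four corner posts — a stool. The seat top is 385 + 23 = 408 mm.


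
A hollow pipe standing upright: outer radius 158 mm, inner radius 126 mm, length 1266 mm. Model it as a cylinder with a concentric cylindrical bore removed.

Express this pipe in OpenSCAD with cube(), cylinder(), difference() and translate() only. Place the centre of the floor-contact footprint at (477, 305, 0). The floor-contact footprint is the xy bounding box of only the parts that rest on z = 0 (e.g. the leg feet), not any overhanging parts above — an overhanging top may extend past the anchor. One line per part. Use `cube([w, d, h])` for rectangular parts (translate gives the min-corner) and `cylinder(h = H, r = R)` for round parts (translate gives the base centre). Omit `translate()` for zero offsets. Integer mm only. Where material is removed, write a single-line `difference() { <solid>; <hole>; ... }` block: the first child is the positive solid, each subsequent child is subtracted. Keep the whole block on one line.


difference() { translate([477, 305, 0]) cylinder(h = 1266, r = 158); translate([477, 305, 0]) cylinder(h = 1266, r = 126); }


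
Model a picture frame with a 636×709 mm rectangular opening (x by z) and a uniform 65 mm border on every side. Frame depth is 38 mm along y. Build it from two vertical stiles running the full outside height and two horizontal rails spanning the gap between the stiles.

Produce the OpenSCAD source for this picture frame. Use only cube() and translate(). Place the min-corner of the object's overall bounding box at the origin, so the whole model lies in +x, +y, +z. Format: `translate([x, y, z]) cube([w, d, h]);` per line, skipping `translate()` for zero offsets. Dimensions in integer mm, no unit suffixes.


cube([65, 38, 839]);
translate([701, 0, 0]) cube([65, 38, 839]);
translate([65, 0, 0]) cube([636, 38, 65]);
translate([65, 0, 774]) cube([636, 38, 65]);


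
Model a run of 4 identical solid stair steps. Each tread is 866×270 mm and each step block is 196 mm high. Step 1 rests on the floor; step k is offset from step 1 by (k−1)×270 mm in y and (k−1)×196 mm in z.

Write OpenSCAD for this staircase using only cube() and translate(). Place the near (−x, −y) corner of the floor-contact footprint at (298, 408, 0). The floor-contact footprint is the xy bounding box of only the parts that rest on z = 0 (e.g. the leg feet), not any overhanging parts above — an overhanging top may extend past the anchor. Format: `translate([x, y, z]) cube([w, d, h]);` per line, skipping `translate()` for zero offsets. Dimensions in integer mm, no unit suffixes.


translate([298, 408, 0]) cube([866, 270, 196]);
translate([298, 678, 196]) cube([866, 270, 196]);
translate([298, 948, 392]) cube([866, 270, 196]);
translate([298, 1218, 588]) cube([866, 270, 196]);


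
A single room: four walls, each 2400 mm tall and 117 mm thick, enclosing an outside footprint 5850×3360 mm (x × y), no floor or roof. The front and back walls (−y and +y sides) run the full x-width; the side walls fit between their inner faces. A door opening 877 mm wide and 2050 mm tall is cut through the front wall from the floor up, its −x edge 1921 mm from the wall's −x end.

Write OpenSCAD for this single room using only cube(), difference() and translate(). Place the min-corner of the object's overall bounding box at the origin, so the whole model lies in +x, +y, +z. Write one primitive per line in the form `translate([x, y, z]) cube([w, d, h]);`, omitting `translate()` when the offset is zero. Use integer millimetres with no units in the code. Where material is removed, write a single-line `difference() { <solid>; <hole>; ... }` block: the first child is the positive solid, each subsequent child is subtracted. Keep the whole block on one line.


difference() { cube([5850, 117, 2400]); translate([1921, 0, 0]) cube([877, 117, 2050]); }
translate([0, 3243, 0]) cube([5850, 117, 2400]);
translate([0, 117, 0]) cube([117, 3126, 2400]);
translate([5733, 117, 0]) cube([117, 3126, 2400]);


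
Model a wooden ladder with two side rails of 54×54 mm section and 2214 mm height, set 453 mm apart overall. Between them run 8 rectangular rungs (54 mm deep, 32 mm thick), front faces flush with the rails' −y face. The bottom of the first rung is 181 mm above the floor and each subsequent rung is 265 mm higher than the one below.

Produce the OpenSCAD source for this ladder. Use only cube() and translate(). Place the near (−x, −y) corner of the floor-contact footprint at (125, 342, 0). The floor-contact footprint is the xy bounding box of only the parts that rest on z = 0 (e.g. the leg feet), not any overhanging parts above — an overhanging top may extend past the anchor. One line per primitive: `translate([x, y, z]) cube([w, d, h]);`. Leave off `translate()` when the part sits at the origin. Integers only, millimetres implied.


translate([125, 342, 0]) cube([54, 54, 2214]);
translate([524, 342, 0]) cube([54, 54, 2214]);
translate([179, 342, 181]) cube([345, 54, 32]);
translate([179, 342, 446]) cube([345, 54, 32]);
translate([179, 342, 711]) cube([345, 54, 32]);
translate([179, 342, 976]) cube([345, 54, 32]);
translate([179, 342, 1241]) cube([345, 54, 32]);
translate([179, 342, 1506]) cube([345, 54, 32]);
translate([179, 342, 1771]) cube([345, 54, 32]);
translate([179, 342, 2036]) cube([345, 54, 32]);


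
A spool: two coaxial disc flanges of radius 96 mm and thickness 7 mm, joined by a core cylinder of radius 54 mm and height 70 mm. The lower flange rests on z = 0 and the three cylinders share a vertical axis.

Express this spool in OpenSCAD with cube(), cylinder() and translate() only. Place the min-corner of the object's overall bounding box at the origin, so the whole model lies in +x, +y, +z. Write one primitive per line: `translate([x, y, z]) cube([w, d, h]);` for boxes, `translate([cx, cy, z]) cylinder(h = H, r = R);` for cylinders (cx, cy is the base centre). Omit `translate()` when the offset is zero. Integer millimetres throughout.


translate([96, 96, 0]) cylinder(h = 7, r = 96);
translate([96, 96, 7]) cylinder(h = 70, r = 54);
translate([96, 96, 77]) cylinder(h = 7, r = 96);


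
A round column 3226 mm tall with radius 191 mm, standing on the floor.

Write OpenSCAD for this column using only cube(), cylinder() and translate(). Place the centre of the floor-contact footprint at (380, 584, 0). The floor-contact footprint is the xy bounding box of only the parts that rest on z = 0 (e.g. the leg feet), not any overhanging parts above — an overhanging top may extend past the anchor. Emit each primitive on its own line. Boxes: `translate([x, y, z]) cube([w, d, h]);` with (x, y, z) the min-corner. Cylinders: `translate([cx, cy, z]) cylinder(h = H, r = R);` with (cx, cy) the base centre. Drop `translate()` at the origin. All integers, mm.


translate([380, 584, 0]) cylinder(h = 3226, r = 191);


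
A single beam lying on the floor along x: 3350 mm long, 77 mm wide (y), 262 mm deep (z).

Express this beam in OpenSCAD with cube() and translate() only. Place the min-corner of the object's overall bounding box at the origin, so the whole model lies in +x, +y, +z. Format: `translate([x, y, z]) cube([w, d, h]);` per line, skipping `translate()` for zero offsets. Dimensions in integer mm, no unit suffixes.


cube([3350, 77, 262]);


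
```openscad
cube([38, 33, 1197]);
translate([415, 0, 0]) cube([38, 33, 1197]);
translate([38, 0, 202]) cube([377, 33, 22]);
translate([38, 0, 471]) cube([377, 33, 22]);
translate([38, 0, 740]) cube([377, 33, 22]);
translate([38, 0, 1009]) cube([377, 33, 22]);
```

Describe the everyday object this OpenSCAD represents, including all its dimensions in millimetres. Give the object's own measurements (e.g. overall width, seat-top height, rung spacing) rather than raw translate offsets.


A straight ladder. Two 38×33 mm vertical rails, 1197 mm tall, stand 453 mm apart (outside-to-outside) with their front faces coplanar on the −y side. 4 rungs, each 33 mm deep and 22 mm tall, span between the inner faces of the rails, front faces flush with the rails. The lowest rung's underside is at z = 202 mm and rungs are spaced 269 mm apart (underside to underside).


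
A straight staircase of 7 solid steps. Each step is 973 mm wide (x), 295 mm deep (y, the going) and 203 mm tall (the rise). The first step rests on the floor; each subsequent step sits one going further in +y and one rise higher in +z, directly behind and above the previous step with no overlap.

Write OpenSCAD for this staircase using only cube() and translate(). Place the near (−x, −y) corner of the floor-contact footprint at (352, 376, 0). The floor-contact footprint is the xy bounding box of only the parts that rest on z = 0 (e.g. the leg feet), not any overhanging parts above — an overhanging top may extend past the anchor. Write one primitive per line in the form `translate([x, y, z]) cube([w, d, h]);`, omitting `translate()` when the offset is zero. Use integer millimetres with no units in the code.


translate([352, 376, 0]) cube([973, 295, 203]);
translate([352, 671, 203]) cube([973, 295, 203]);
translate([352, 966, 406]) cube([973, 295, 203]);
translate([352, 1261, 609]) cube([973, 295, 203]);
translate([352, 1556, 812]) cube([973, 295, 203]);
translate([352, 1851, 1015]) cube([973, 295, 203]);
translate([352, 2146, 1218]) cube([973, 295, 203]);


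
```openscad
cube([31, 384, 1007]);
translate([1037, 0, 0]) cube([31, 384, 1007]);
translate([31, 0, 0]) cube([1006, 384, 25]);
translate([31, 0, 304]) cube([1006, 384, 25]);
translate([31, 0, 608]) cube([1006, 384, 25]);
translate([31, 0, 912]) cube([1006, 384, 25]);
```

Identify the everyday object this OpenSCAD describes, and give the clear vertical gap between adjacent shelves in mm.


A bookshelf. The clear shelf gap is 279 mm.

Two tall side panels with 4 horizontal boards between them — a bookshelf. The first two shelf undersides are at z = 0 and z = 304; with shelf thickness 25, the clear gap is 304 − 0 − 25 = 279 mm.


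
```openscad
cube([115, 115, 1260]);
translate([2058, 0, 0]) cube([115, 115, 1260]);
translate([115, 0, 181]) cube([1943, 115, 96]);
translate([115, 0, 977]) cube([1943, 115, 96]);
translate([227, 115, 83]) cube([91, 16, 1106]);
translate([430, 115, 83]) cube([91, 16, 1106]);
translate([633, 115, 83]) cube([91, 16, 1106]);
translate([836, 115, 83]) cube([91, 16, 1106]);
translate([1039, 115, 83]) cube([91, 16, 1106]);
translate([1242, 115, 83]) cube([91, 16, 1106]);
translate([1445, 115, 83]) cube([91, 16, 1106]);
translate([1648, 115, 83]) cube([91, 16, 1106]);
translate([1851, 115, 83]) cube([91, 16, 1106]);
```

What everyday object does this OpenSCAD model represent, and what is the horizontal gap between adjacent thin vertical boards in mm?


A fence section. The picket gap is 112 mm.

Two posts, two rails, 9 pickets — a fence section. Span 1943 mm holds 9 pickets of 91 mm with 10 equal gaps: ⌊(1943 − 9·91) / 10⌋ = 112 mm.


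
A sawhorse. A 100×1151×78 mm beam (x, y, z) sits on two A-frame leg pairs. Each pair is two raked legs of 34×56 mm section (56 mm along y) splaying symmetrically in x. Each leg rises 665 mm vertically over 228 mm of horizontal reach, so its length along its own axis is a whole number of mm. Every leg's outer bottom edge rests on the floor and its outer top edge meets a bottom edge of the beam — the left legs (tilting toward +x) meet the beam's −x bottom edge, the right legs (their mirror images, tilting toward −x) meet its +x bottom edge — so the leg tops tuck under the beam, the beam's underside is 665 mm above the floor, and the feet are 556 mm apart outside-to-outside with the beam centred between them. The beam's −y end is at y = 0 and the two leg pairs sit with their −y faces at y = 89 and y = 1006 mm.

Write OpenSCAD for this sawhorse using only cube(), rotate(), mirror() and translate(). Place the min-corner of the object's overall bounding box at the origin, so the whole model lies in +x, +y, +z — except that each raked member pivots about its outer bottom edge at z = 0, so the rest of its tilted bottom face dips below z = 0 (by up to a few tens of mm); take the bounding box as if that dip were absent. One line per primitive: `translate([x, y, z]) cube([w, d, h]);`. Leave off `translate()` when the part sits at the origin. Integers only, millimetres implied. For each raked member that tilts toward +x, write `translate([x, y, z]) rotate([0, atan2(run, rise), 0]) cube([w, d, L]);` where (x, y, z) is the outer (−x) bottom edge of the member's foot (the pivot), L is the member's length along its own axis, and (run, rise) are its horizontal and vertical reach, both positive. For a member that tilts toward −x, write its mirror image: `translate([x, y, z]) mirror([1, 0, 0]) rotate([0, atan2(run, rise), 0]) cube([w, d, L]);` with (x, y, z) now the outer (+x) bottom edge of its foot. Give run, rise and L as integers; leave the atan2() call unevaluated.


translate([228, 0, 665]) cube([100, 1151, 78]);
translate([0, 89, 0]) rotate([0, atan2(228, 665), 0]) cube([34, 56, 703]);
translate([556, 89, 0]) mirror([1, 0, 0]) rotate([0, atan2(228, 665), 0]) cube([34, 56, 703]);
translate([0, 1006, 0]) rotate([0, atan2(228, 665), 0]) cube([34, 56, 703]);
translate([556, 1006, 0]) mirror([1, 0, 0]) rotate([0, atan2(228, 665), 0]) cube([34, 56, 703]);


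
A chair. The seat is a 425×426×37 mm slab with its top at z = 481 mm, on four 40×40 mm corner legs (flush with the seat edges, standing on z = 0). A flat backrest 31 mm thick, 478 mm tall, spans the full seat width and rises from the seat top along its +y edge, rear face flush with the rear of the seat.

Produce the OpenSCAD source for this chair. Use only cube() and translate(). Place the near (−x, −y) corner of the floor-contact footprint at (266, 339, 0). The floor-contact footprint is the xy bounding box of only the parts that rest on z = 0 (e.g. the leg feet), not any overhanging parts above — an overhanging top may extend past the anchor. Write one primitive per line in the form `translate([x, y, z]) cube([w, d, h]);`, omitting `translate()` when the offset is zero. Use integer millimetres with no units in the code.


translate([266, 339, 444]) cube([425, 426, 37]);
translate([266, 339, 0]) cube([40, 40, 444]);
translate([651, 339, 0]) cube([40, 40, 444]);
translate([266, 725, 0]) cube([40, 40, 444]);
translate([651, 725, 0]) cube([40, 40, 444]);
translate([266, 734, 481]) cube([425, 31, 478]);


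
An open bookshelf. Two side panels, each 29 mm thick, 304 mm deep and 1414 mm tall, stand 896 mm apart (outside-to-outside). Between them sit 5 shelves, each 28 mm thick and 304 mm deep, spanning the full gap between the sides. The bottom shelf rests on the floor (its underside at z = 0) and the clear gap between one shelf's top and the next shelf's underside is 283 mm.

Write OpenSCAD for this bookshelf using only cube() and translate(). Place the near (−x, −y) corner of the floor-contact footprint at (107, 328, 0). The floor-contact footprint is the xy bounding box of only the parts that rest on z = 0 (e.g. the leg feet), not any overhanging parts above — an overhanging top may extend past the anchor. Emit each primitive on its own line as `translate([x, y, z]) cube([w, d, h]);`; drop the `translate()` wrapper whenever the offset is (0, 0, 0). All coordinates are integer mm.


translate([107, 328, 0]) cube([29, 304, 1414]);
translate([974, 328, 0]) cube([29, 304, 1414]);
translate([136, 328, 0]) cube([838, 304, 28]);
translate([136, 328, 311]) cube([838, 304, 28]);
translate([136, 328, 622]) cube([838, 304, 28]);
translate([136, 328, 933]) cube([838, 304, 28]);
translate([136, 328, 1244]) cube([838, 304, 28]);


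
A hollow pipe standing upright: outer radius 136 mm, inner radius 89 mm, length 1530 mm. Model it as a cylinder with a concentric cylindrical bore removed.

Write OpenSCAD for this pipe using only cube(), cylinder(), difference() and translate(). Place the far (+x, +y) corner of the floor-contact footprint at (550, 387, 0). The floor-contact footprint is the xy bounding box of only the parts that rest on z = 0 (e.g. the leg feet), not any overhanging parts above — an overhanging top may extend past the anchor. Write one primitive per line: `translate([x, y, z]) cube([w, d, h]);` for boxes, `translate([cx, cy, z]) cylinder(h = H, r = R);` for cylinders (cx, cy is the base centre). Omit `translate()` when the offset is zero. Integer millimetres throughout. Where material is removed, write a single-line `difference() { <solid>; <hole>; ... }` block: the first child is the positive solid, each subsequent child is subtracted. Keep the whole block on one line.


difference() { translate([414, 251, 0]) cylinder(h = 1530, r = 136); translate([414, 251, 0]) cylinder(h = 1530, r = 89); }


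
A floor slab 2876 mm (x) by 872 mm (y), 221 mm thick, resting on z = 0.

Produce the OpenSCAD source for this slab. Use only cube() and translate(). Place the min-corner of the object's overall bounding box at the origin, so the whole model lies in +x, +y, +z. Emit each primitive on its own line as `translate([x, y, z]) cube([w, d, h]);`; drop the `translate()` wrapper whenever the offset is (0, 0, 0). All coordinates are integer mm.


cube([2876, 872, 221]);


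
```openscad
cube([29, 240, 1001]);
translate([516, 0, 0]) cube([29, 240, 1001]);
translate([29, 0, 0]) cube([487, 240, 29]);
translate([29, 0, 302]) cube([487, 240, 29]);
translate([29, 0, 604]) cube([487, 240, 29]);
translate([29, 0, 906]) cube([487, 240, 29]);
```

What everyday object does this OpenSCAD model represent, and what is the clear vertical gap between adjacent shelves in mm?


A bookshelf. The clear shelf gap is 273 mm.

Two tall side panels with 4 horizontal boards between them — a bookshelf. The first two shelf undersides are at z = 0 and z = 302; with shelf thickness 29, the clear gap is 302 − 0 − 29 = 273 mm.


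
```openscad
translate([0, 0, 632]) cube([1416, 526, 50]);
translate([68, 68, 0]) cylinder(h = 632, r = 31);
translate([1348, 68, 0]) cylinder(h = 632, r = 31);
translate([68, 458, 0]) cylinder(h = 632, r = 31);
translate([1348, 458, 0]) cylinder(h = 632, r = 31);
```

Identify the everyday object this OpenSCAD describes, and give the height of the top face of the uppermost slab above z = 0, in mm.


A table. The table height is 682 mm.

A 1416×526×50 slab sits at z = 632 on four Ø62 mm round legs — a table. The top surface is at 632 + 50 = 682 mm.


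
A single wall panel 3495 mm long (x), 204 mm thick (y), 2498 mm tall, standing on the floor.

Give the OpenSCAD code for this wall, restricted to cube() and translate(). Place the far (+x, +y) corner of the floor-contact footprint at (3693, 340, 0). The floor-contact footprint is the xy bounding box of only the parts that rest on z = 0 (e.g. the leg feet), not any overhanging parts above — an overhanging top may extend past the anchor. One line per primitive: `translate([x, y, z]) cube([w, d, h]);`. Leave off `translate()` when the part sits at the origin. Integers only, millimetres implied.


translate([198, 136, 0]) cube([3495, 204, 2498]);


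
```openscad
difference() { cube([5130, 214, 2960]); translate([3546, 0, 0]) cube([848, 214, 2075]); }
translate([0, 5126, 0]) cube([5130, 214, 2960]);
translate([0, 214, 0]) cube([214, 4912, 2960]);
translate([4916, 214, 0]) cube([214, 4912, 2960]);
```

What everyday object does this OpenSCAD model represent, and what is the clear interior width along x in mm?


A single room. The interior width is 4702 mm.

Four walls enclosing a rectangle with a door in the front wall — a room. Outside width 5130 minus two 214 mm walls gives 4702 mm.


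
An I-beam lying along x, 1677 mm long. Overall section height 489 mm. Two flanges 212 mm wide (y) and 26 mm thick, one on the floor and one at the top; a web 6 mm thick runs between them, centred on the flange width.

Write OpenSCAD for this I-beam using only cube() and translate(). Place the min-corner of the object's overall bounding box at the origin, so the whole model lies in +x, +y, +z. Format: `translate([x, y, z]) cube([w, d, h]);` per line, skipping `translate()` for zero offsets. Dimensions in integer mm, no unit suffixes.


cube([1677, 212, 26]);
translate([0, 103, 26]) cube([1677, 6, 437]);
translate([0, 0, 463]) cube([1677, 212, 26]);


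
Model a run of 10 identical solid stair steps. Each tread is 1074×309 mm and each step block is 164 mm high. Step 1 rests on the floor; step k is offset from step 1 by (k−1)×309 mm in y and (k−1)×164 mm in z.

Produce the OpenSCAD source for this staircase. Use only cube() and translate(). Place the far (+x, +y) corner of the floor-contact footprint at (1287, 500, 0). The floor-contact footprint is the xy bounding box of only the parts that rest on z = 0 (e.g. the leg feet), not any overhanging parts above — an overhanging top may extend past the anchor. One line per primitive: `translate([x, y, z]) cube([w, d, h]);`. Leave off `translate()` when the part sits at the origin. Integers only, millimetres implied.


translate([213, 191, 0]) cube([1074, 309, 164]);
translate([213, 500, 164]) cube([1074, 309, 164]);
translate([213, 809, 328]) cube([1074, 309, 164]);
translate([213, 1118, 492]) cube([1074, 309, 164]);
translate([213, 1427, 656]) cube([1074, 309, 164]);
translate([213, 1736, 820]) cube([1074, 309, 164]);
translate([213, 2045, 984]) cube([1074, 309, 164]);
translate([213, 2354, 1148]) cube([1074, 309, 164]);
translate([213, 2663, 1312]) cube([1074, 309, 164]);
translate([213, 2972, 1476]) cube([1074, 309, 164]);


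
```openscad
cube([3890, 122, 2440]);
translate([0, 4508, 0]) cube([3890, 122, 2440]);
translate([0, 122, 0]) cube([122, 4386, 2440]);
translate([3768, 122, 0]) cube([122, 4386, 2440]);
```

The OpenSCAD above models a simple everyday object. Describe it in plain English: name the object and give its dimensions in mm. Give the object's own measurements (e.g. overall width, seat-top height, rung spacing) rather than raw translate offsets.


The wall frame of a small rectangular building: four walls, each 2440 mm tall and 122 mm thick, enclosing a footprint 3890 mm (x) by 4630 mm (y) outside-to-outside, with no floor or roof. The front and back walls (the −y and +y sides) span the full width; the two side walls fit between them.
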